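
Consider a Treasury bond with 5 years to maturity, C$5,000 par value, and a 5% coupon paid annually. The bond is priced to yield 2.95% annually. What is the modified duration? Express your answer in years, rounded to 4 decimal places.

Periodic yield y = 0.0295. First find Macaulay duration:
  t   CF        PV=CF/(1+0.0295)^t    t·PV
  1       250.00       242.8363       242.8363
  2       250.00       235.8779       471.7559
  3       250.00       229.1189       687.3568
  4       250.00       222.5536       890.2144
  5     5,250.00     4,539.7041    22,698.5206
  Σ                  5,470.0909    24,990.6839
P = 5,470.0909; Macaulay duration = 24,990.6839 / 5,470.0909 = 4.56860 years.
Modified duration = D_Mac / (1 + y) = 4.56860 / 1.0295 = 4.43769 years.

4.4377 years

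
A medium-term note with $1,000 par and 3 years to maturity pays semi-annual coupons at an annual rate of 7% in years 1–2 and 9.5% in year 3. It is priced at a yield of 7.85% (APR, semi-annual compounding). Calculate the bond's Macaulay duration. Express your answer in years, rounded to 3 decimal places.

2.754 years

Periodic yield y = 0.03925. Discount each cash flow and weight by its period:
  t   CF        PV=CF/(1+0.03925)^t    t·PV
  1        35.00        33.6781        33.6781
  2        35.00        32.4062        64.8124
  3        35.00        31.1823        93.5469
  4        35.00        30.0046       120.0184
  5        47.50        39.1826       195.9131
  6     1,047.50       831.4456     4,988.6735
  Σ                    997.8994     5,496.6424
Price P = Σ PV = 997.8994.
Macaulay duration = Σ(t·PV) / P = 5,496.6424 / 997.8994 = 5.50821 half-year periods.
In years: 5.50821 / 2 = 2.75411 years.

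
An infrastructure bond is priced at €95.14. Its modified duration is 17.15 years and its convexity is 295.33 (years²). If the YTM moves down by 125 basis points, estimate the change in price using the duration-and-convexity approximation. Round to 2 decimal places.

+€22.59

Duration effect: -D_mod·Δy = -17.15 × (-0.0125) = +0.214375
Convexity effect: ½·C·(Δy)² = 0.5 × 295.33 × (-0.0125)² = +0.02307265625
ΔP/P ≈ +0.214375 + 0.02307265625 = +0.23744765625
ΔP ≈ 95.14 × (+0.23744765625) = +22.590770015625.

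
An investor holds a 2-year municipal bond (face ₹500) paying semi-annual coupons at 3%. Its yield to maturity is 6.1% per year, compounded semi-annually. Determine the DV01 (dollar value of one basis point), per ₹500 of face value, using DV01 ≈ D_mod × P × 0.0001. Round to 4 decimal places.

₹0.0894

Periodic yield y = 0.0305.
  t   CF        PV=CF/(1+0.0305)^t    t·PV
  1         7.50         7.2780         7.2780
  2         7.50         7.0626        14.1252
  3         7.50         6.8536        20.5607
  4       507.50       450.0327     1,800.1308
  Σ                    471.2269     1,842.0947
P = 471.2269; D_Mac = 3.90915 half-year periods = 1.95457 yrs; D_mod = 1.89672 yrs.
DV01 ≈ 1.89672 × 471.2269 × 0.0001 = 0.089379.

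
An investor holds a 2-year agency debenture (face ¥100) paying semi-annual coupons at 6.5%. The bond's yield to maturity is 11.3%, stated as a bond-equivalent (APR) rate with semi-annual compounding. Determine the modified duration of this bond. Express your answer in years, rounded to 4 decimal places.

Periodic yield y = 0.0565. First find Macaulay duration:
  t   CF        PV=CF/(1+0.0565)^t    t·PV
  1         3.25         3.0762         3.0762
  2         3.25         2.9117         5.8234
  3         3.25         2.7560         8.2679
  4       103.25        82.8728       331.4912
  Σ                     91.6167       348.6587
P = 91.6167; Macaulay duration = 348.6587 / 91.6167 = 3.80563 half-year periods = 1.90281 years.
Modified duration = D_Mac / (1 + y) = 1.90281 / 1.0565 = 1.80105 years.

1.8011 years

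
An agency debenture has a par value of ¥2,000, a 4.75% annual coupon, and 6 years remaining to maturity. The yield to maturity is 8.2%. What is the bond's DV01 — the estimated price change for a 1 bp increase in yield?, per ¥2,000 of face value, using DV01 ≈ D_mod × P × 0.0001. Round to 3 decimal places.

¥0.823

Periodic yield y = 0.082.
  t   CF        PV=CF/(1+0.082)^t    t·PV
  1        95.00        87.8004        87.8004
  2        95.00        81.1464       162.2927
  3        95.00        74.9966       224.9899
  4        95.00        69.3130       277.2519
  5        95.00        64.0601       320.3003
  6     2,095.00     1,305.6310     7,833.7862
  Σ                  1,682.9474     8,906.4214
P = 1,682.9474; D_Mac = 5.29216 yrs; D_mod = 4.89109 yrs.
DV01 ≈ 4.89109 × 1,682.9474 × 0.0001 = 0.823144.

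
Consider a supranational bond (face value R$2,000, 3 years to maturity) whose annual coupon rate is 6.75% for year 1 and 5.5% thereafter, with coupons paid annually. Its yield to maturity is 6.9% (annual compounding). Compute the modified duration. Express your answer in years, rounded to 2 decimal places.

2.64 years

Periodic yield y = 0.069. First find Macaulay duration:
  t   CF        PV=CF/(1+0.069)^t    t·PV
  1       135.00       126.2862       126.2862
  2       110.00        96.2581       192.5162
  3     2,110.00     1,727.2267     5,181.6801
  Σ                  1,949.7710     5,500.4825
P = 1,949.7710; Macaulay duration = 5,500.4825 / 1,949.7710 = 2.82109 years.
Modified duration = D_Mac / (1 + y) = 2.82109 / 1.069 = 2.63900 years.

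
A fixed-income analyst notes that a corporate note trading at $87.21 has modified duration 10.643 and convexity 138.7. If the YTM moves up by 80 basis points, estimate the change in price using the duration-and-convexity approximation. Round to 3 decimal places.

-$7.038

Duration effect: -D_mod·Δy = -10.643 × (+0.008) = -0.085144
Convexity effect: ½·C·(Δy)² = 0.5 × 138.7 × (0.008)² = +0.0044384
ΔP/P ≈ -0.085144 + 0.0044384 = -0.0807056
ΔP ≈ 87.21 × (-0.0807056) = -7.038335376.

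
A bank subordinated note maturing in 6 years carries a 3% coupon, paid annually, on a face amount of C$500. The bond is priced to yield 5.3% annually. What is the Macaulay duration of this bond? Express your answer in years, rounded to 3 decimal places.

5.548 years

Periodic yield y = 0.053. Discount each cash flow and weight by its year:
  t   CF        PV=CF/(1+0.053)^t    t·PV
  1        15.00        14.2450        14.2450
  2        15.00        13.5280        27.0561
  3        15.00        12.8471        38.5414
  4        15.00        12.2005        48.8020
  5        15.00        11.5864        57.9321
  6       515.00       377.7783     2,266.6698
  Σ                    442.1854     2,453.2464
Price P = Σ PV = 442.1854.
Macaulay duration = Σ(t·PV) / P = 2,453.2464 / 442.1854 = 5.54800 years.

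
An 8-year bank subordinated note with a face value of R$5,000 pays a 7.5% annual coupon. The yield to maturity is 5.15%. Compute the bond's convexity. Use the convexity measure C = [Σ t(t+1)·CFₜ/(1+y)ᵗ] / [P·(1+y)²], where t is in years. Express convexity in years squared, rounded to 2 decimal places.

48.23

With y = 0.0515:
  t   CF        PV=CF/(1+0.0515)^t    t·PV        t(t+1)·PV
  1       375.00       356.6334       356.6334         713.2668
  2       375.00       339.1663       678.3326       2,034.9979
  3       375.00       322.5547       967.6642       3,870.6570
  4       375.00       306.7568     1,227.0271       6,135.1354
  5       375.00       291.7325     1,458.6627       8,751.9764
  6       375.00       277.4442     1,664.6650      11,652.6552
  7       375.00       263.8556     1,846.9893      14,775.9140
  8     5,375.00     3,596.7003    28,773.6025     258,962.4224
  Σ                  5,754.8439    36,973.5768     306,897.0250
P = 5,754.8439.
Convexity = Σ t(t+1)·PV / [P·(1+y)²] = 306,897.0250 / (5,754.8439 × 1.105652) = 48.23259.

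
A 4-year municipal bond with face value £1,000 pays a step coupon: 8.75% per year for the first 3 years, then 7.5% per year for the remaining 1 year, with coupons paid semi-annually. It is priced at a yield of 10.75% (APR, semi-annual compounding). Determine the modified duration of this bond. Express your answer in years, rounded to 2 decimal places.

3.26 years

Periodic yield y = 0.05375. First find Macaulay duration:
  t   CF        PV=CF/(1+0.05375)^t    t·PV
  1        43.75        41.5184        41.5184
  2        43.75        39.4006        78.8012
  3        43.75        37.3908       112.1725
  4        43.75        35.4836       141.9344
  5        43.75        33.6736       168.3682
  6        43.75        31.9560       191.7361
  7        37.50        25.9937       181.9559
  8     1,037.50       682.4760     5,459.8083
  Σ                    927.8928     6,376.2950
P = 927.8928; Macaulay duration = 6,376.2950 / 927.8928 = 6.87180 half-year periods = 3.43590 years.
Modified duration = D_Mac / (1 + y) = 3.43590 / 1.05375 = 3.26064 years.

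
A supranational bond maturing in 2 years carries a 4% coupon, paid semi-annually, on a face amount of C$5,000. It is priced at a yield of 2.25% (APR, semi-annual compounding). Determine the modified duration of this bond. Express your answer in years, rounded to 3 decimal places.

Periodic yield y = 0.01125. First find Macaulay duration:
  t   CF        PV=CF/(1+0.01125)^t    t·PV
  1       100.00        98.8875        98.8875
  2       100.00        97.7874       195.5748
  3       100.00        96.6995       290.0986
  4     5,100.00     4,876.8123    19,507.2491
  Σ                  5,170.1867    20,091.8100
P = 5,170.1867; Macaulay duration = 20,091.8100 / 5,170.1867 = 3.88609 half-year periods = 1.94304 years.
Modified duration = D_Mac / (1 + y) = 1.94304 / 1.01125 = 1.92143 years.

1.921 years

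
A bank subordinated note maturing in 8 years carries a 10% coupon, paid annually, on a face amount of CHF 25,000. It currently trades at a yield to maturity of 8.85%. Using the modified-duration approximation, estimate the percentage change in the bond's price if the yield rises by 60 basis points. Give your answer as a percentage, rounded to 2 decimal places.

-3.27%

Periodic yield y = 0.0885. Modified duration first:
  t   CF        PV=CF/(1+0.0885)^t    t·PV
  1     2,500.00     2,296.7386     2,296.7386
  2     2,500.00     2,110.0033     4,220.0067
  3     2,500.00     1,938.4505     5,815.3514
  4     2,500.00     1,780.8456     7,123.3825
  5     2,500.00     1,636.0548     8,180.2739
  6     2,500.00     1,503.0361     9,018.2165
  7     2,500.00     1,380.8324     9,665.8269
  8    27,500.00    13,954.2091   111,633.6729
  Σ                 26,600.1705   157,953.4695
P = 26,600.1705; D_Mac = 5.93806 yrs; D_mod = 5.93806/(1+0.0885) = 5.45527 yrs.
ΔP/P ≈ -D_mod · Δy = -5.45527 × (+0.006) = -0.032732 = -3.2732%.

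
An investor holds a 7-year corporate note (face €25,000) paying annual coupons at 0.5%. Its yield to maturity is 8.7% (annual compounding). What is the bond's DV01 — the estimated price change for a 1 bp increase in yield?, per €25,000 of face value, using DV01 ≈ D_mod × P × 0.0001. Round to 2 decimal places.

€9.19

Periodic yield y = 0.087.
  t   CF        PV=CF/(1+0.087)^t    t·PV
  1       125.00       114.9954       114.9954
  2       125.00       105.7915       211.5831
  3       125.00        97.3243       291.9730
  4       125.00        89.5348       358.1392
  5       125.00        82.3687       411.8436
  6       125.00        75.7762       454.6571
  7    25,125.00    14,011.9720    98,083.8042
  Σ                 14,577.7630    99,926.9955
P = 14,577.7630; D_Mac = 6.85476 yrs; D_mod = 6.30612 yrs.
DV01 ≈ 6.30612 × 14,577.7630 × 0.0001 = 9.192916.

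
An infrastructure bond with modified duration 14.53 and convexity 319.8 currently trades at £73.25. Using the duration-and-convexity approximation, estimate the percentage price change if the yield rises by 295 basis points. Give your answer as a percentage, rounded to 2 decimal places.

-28.95%

Duration effect: -D_mod·Δy = -14.53 × (+0.0295) = -0.428635
Convexity effect: ½·C·(Δy)² = 0.5 × 319.8 × (0.0295)² = +0.139152975
ΔP/P ≈ -0.428635 + 0.139152975 = -0.289482025
= -28.9482025%.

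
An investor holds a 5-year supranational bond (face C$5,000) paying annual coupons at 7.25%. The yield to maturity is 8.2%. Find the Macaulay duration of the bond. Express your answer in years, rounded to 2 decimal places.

Periodic yield y = 0.082. Discount each cash flow and weight by its year:
  t   CF        PV=CF/(1+0.082)^t    t·PV
  1       362.50       335.0277       335.0277
  2       362.50       309.6375       619.2749
  3       362.50       286.1714       858.5142
  4       362.50       264.4837     1,057.9349
  5     5,362.50     3,616.0215    18,080.1074
  Σ                  4,811.3418    20,950.8592
Price P = Σ PV = 4,811.3418.
Macaulay duration = Σ(t·PV) / P = 20,950.8592 / 4,811.3418 = 4.35447 years.

4.35 years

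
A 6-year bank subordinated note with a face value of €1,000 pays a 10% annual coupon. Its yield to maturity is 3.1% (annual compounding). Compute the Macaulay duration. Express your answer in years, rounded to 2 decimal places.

Periodic yield y = 0.031. Discount each cash flow and weight by its year:
  t   CF        PV=CF/(1+0.031)^t    t·PV
  1       100.00        96.9932        96.9932
  2       100.00        94.0768       188.1537
  3       100.00        91.2481       273.7444
  4       100.00        88.5045       354.0180
  5       100.00        85.8434       429.2168
  6     1,100.00       915.8845     5,495.3068
  Σ                  1,372.5505     6,837.4328
Price P = Σ PV = 1,372.5505.
Macaulay duration = Σ(t·PV) / P = 6,837.4328 / 1,372.5505 = 4.98155 years.

4.98 years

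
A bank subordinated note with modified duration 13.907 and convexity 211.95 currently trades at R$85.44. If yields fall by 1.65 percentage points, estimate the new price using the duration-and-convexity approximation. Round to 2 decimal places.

Duration effect: -D_mod·Δy = -13.907 × (-0.0165) = +0.2294655
Convexity effect: ½·C·(Δy)² = 0.5 × 211.95 × (-0.0165)² = +0.02885169375
ΔP/P ≈ +0.2294655 + 0.02885169375 = +0.25831719375
New price ≈ 85.44 × (1 + 0.25831719375) = 107.510621034.

R$107.51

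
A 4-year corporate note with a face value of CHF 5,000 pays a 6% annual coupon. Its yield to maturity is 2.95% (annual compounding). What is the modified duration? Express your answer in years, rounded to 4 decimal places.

Periodic yield y = 0.0295. First find Macaulay duration:
  t   CF        PV=CF/(1+0.0295)^t    t·PV
  1       300.00       291.4036       291.4036
  2       300.00       283.0535       566.1070
  3       300.00       274.9427       824.8281
  4     5,300.00     4,718.1361    18,872.5445
  Σ                  5,567.5359    20,554.8832
P = 5,567.5359; Macaulay duration = 20,554.8832 / 5,567.5359 = 3.69192 years.
Modified duration = D_Mac / (1 + y) = 3.69192 / 1.0295 = 3.58613 years.

3.5861 years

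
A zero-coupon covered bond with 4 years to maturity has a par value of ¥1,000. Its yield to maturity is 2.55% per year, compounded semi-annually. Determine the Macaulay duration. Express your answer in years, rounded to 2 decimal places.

4.00 years

A zero-coupon bond has a single cash flow at maturity, so its Macaulay duration equals its maturity: 4 years.
(Equivalently: 8 semi-annual periods ÷ 2 = 4 years.)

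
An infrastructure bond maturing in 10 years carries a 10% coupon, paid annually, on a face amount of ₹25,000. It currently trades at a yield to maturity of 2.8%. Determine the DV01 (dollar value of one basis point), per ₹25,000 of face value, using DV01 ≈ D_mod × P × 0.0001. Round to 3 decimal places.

Periodic yield y = 0.028.
  t   CF        PV=CF/(1+0.028)^t    t·PV
  1     2,500.00     2,431.9066     2,431.9066
  2     2,500.00     2,365.6679     4,731.3358
  3     2,500.00     2,301.2334     6,903.7001
  4     2,500.00     2,238.5539     8,954.2155
  5     2,500.00     2,177.5816    10,887.9079
  6     2,500.00     2,118.2700    12,709.6202
  7     2,500.00     2,060.5740    14,424.0177
  8     2,500.00     2,004.4494    16,035.5950
  9     2,500.00     1,949.8535    17,548.6813
  10   27,500.00    20,864.1909   208,641.9088
  Σ                 40,512.2811   303,268.8888
P = 40,512.2811; D_Mac = 7.48585 yrs; D_mod = 7.28196 yrs.
DV01 ≈ 7.28196 × 40,512.2811 × 0.0001 = 29.500865.

₹29.501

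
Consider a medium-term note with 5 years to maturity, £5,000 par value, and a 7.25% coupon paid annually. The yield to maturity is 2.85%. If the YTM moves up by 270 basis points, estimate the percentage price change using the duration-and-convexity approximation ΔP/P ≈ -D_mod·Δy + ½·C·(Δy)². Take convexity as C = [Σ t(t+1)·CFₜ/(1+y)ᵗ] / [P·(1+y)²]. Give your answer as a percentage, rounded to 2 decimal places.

With y = 0.0285:
  t   CF        PV=CF/(1+0.0285)^t    t·PV        t(t+1)·PV
  1       362.50       352.4550       352.4550         704.9101
  2       362.50       342.6884       685.3768       2,056.1305
  3       362.50       333.1924       999.5773       3,998.3091
  4       362.50       323.9596     1,295.8383       6,479.1916
  5     5,362.50     4,659.5698    23,297.8492     139,787.0950
  Σ                  6,011.8653    26,631.0966     153,025.6363
P = 6,011.8653; D_Mac = 4.42976 yrs; D_mod = 4.30701 yrs; C = 24.06281.
Duration effect: -4.30701 × (+0.027) = -0.116289
Convexity effect: 0.5 × 24.06281 × (0.027)² = +0.0087709
ΔP/P ≈ -0.116289 + 0.0087709 = -0.107518 = -10.7518%.

-10.75%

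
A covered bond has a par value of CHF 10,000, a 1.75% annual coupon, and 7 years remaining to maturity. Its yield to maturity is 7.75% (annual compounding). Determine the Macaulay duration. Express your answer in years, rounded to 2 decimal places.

6.56 years

Periodic yield y = 0.0775. Discount each cash flow and weight by its year:
  t   CF        PV=CF/(1+0.0775)^t    t·PV
  1       175.00       162.4130       162.4130
  2       175.00       150.7313       301.4626
  3       175.00       139.8899       419.6696
  4       175.00       129.8282       519.3127
  5       175.00       120.4902       602.4509
  6       175.00       111.8238       670.9430
  7    10,175.00     6,034.1134    42,238.7936
  Σ                  6,849.2897    44,915.0454
Price P = Σ PV = 6,849.2897.
Macaulay duration = Σ(t·PV) / P = 44,915.0454 / 6,849.2897 = 6.55762 years.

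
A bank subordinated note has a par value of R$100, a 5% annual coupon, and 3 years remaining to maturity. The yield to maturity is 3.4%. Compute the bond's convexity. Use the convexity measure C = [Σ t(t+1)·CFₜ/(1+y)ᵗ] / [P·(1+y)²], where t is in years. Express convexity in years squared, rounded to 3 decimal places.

With y = 0.034:
  t   CF        PV=CF/(1+0.034)^t    t·PV        t(t+1)·PV
  1         5.00         4.8356         4.8356           9.6712
  2         5.00         4.6766         9.3532          28.0595
  3       105.00        94.9790       284.9371       1,139.7482
  Σ                    104.4912       299.1258       1,177.4789
P = 104.4912.
Convexity = Σ t(t+1)·PV / [P·(1+y)²] = 1,177.4789 / (104.4912 × 1.069156) = 10.53980.

10.540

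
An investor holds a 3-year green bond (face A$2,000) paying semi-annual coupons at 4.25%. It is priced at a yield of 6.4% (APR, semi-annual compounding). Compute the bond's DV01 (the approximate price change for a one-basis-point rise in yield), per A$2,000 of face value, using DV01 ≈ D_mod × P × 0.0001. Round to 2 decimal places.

A$0.52

Periodic yield y = 0.032.
  t   CF        PV=CF/(1+0.032)^t    t·PV
  1        42.50        41.1822        41.1822
  2        42.50        39.9052        79.8104
  3        42.50        38.6678       116.0035
  4        42.50        37.4688       149.8753
  5        42.50        36.3070       181.5350
  6     2,042.50     1,690.7675    10,144.6048
  Σ                  1,884.2985    10,713.0112
P = 1,884.2985; D_Mac = 5.68541 half-year periods = 2.84271 yrs; D_mod = 2.75456 yrs.
DV01 ≈ 2.75456 × 1,884.2985 × 0.0001 = 0.519041.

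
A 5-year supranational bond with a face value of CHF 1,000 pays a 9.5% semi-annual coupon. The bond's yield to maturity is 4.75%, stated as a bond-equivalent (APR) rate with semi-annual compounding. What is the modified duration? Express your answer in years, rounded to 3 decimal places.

4.091 years

Periodic yield y = 0.02375. First find Macaulay duration:
  t   CF        PV=CF/(1+0.02375)^t    t·PV
  1        47.50        46.3980        46.3980
  2        47.50        45.3217        90.6433
  3        47.50        44.2702       132.8107
  4        47.50        43.2432       172.9729
  5        47.50        42.2400       211.2001
  6        47.50        41.2601       247.5605
  7        47.50        40.3029       282.1202
  8        47.50        39.3679       314.9432
  9        47.50        38.4546       346.0915
  10    1,047.50       828.3519     8,283.5192
  Σ                  1,209.2106    10,128.2596
P = 1,209.2106; Macaulay duration = 10,128.2596 / 1,209.2106 = 8.37593 half-year periods = 4.18796 years.
Modified duration = D_Mac / (1 + y) = 4.18796 / 1.02375 = 4.09081 years.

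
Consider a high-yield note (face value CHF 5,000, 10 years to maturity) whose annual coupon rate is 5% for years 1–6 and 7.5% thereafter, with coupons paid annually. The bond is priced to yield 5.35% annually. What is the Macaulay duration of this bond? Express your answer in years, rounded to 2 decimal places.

8.10 years

Periodic yield y = 0.0535. Discount each cash flow and weight by its year:
  t   CF        PV=CF/(1+0.0535)^t    t·PV
  1       250.00       237.3042       237.3042
  2       250.00       225.2532       450.5064
  3       250.00       213.8141       641.4424
  4       250.00       202.9560       811.8239
  5       250.00       192.6492       963.2462
  6       250.00       182.8659     1,097.1955
  7       375.00       260.3691     1,822.5839
  8       375.00       247.1468     1,977.1742
  9       375.00       234.5959     2,111.3631
  10    5,375.00     3,191.7809    31,917.8088
  Σ                  5,188.7353    42,030.4486
Price P = Σ PV = 5,188.7353.
Macaulay duration = Σ(t·PV) / P = 42,030.4486 / 5,188.7353 = 8.10033 years.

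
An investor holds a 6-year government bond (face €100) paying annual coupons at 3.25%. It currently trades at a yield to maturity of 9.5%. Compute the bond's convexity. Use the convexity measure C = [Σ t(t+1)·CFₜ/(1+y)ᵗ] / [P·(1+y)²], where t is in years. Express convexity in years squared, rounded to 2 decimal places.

With y = 0.095:
  t   CF        PV=CF/(1+0.095)^t    t·PV        t(t+1)·PV
  1         3.25         2.9680         2.9680           5.9361
  2         3.25         2.7105         5.4211          16.2632
  3         3.25         2.4754         7.4261          29.7045
  4         3.25         2.2606         9.0425          45.2123
  5         3.25         2.0645        10.3224          61.9347
  6       103.25        59.8970       359.3822       2,515.6756
  Σ                     72.3761       394.5624       2,674.7264
P = 72.3761.
Convexity = Σ t(t+1)·PV / [P·(1+y)²] = 2,674.7264 / (72.3761 × 1.199025) = 30.82166.

30.82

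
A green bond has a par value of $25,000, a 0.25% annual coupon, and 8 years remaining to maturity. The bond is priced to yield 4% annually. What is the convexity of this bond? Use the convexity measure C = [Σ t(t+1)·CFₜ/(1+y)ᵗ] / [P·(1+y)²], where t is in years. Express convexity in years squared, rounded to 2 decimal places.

With y = 0.04:
  t   CF        PV=CF/(1+0.04)^t    t·PV        t(t+1)·PV
  1        62.50        60.0962        60.0962         120.1923
  2        62.50        57.7848       115.5695         346.7086
  3        62.50        55.5623       166.6868         666.7473
  4        62.50        53.4253       213.7010       1,068.5052
  5        62.50        51.3704       256.8522       1,541.1133
  6        62.50        49.3947       296.3679       2,074.5756
  7        62.50        47.4949       332.4640       2,659.7123
  8    25,062.50    18,312.9233   146,503.3861   1,318,530.4749
  Σ                 18,688.0517   147,945.1239   1,327,008.0296
P = 18,688.0517.
Convexity = Σ t(t+1)·PV / [P·(1+y)²] = 1,327,008.0296 / (18,688.0517 × 1.081600) = 65.65123.

65.65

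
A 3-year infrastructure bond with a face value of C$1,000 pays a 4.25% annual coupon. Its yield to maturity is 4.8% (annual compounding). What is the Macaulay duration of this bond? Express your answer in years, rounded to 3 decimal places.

Periodic yield y = 0.048. Discount each cash flow and weight by its year:
  t   CF        PV=CF/(1+0.048)^t    t·PV
  1        42.50        40.5534        40.5534
  2        42.50        38.6960        77.3921
  3     1,042.50       905.7164     2,717.1491
  Σ                    984.9658     2,835.0946
Price P = Σ PV = 984.9658.
Macaulay duration = Σ(t·PV) / P = 2,835.0946 / 984.9658 = 2.87837 years.

2.878 years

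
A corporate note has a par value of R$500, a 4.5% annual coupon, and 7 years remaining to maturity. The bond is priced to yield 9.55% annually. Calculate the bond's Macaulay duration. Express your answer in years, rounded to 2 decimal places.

6.00 years

Periodic yield y = 0.0955. Discount each cash flow and weight by its year:
  t   CF        PV=CF/(1+0.0955)^t    t·PV
  1        22.50        20.5386        20.5386
  2        22.50        18.7481        37.4962
  3        22.50        17.1138        51.3413
  4        22.50        15.6219        62.4875
  5        22.50        14.2600        71.3002
  6        22.50        13.0169        78.1015
  7       522.50       275.9304     1,931.5131
  Σ                    375.2297     2,252.7784
Price P = Σ PV = 375.2297.
Macaulay duration = Σ(t·PV) / P = 2,252.7784 / 375.2297 = 6.00373 years.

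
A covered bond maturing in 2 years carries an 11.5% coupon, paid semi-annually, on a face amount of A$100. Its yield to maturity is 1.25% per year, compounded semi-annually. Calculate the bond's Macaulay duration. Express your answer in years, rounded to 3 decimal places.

1.858 years

Periodic yield y = 0.00625. Discount each cash flow and weight by its period:
  t   CF        PV=CF/(1+0.00625)^t    t·PV
  1         5.75         5.7143         5.7143
  2         5.75         5.6788        11.3576
  3         5.75         5.6435        16.9306
  4       105.75       103.1470       412.5882
  Σ                    120.1836       446.5906
Price P = Σ PV = 120.1836.
Macaulay duration = Σ(t·PV) / P = 446.5906 / 120.1836 = 3.71590 half-year periods.
In years: 3.71590 / 2 = 1.85795 years.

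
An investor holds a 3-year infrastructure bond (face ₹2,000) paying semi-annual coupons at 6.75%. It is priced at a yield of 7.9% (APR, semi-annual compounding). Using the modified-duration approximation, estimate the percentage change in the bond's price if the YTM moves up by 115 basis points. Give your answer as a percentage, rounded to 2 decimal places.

-3.05%

Periodic yield y = 0.0395. Modified duration first:
  t   CF        PV=CF/(1+0.0395)^t    t·PV
  1        67.50        64.9351        64.9351
  2        67.50        62.4676       124.9352
  3        67.50        60.0939       180.2817
  4        67.50        57.8104       231.2415
  5        67.50        55.6136       278.0682
  6     2,067.50     1,638.6966     9,832.1797
  Σ                  1,939.6172    10,711.6413
P = 1,939.6172; D_Mac = 5.52255 half-year periods = 2.76128 yrs; D_mod = 2.76128/(1+0.0395) = 2.65635 yrs.
ΔP/P ≈ -D_mod · Δy = -2.65635 × (+0.0115) = -0.030548 = -3.0548%.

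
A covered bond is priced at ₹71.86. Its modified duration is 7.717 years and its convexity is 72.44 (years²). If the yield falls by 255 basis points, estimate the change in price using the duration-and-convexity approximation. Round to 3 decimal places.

Duration effect: -D_mod·Δy = -7.717 × (-0.0255) = +0.1967835
Convexity effect: ½·C·(Δy)² = 0.5 × 72.44 × (-0.0255)² = +0.023552055
ΔP/P ≈ +0.1967835 + 0.023552055 = +0.220335555
ΔP ≈ 71.86 × (+0.220335555) = +15.8333129823.

+₹15.833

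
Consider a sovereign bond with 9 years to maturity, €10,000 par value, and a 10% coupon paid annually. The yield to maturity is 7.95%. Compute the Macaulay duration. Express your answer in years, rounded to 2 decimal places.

Periodic yield y = 0.0795. Discount each cash flow and weight by its year:
  t   CF        PV=CF/(1+0.0795)^t    t·PV
  1     1,000.00       926.3548       926.3548
  2     1,000.00       858.1332     1,716.2664
  3     1,000.00       794.9358     2,384.8074
  4     1,000.00       736.3926     2,945.5704
  5     1,000.00       682.1608     3,410.8041
  6     1,000.00       631.9229     3,791.5376
  7     1,000.00       585.3848     4,097.6939
  8     1,000.00       542.2741     4,338.1924
  9    11,000.00     5,525.7199    49,731.4789
  Σ                 11,283.2789    73,342.7060
Price P = Σ PV = 11,283.2789.
Macaulay duration = Σ(t·PV) / P = 73,342.7060 / 11,283.2789 = 6.50012 years.

6.50 years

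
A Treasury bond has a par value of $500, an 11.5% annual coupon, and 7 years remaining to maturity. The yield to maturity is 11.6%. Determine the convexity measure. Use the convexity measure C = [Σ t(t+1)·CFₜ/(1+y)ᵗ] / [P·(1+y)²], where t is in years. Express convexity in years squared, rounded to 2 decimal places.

With y = 0.116:
  t   CF        PV=CF/(1+0.116)^t    t·PV        t(t+1)·PV
  1        57.50        51.5233        51.5233         103.0466
  2        57.50        46.1678        92.3357         277.0070
  3        57.50        41.3690       124.1071         496.4283
  4        57.50        37.0690       148.2761         741.3803
  5        57.50        33.2160       166.0798         996.4789
  6        57.50        29.7634       178.5805       1,250.0632
  7       557.50       258.5803     1,810.0624      14,480.4993
  Σ                    497.6889     2,570.9648      18,344.9036
P = 497.6889.
Convexity = Σ t(t+1)·PV / [P·(1+y)²] = 18,344.9036 / (497.6889 × 1.245456) = 29.59573.

29.60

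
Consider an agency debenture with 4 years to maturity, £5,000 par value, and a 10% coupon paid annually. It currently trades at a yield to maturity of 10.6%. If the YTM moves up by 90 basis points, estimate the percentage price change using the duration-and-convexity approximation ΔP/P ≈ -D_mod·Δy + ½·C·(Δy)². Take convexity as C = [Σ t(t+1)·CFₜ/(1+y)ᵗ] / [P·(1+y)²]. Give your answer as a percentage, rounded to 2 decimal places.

With y = 0.106:
  t   CF        PV=CF/(1+0.106)^t    t·PV        t(t+1)·PV
  1       500.00       452.0796       452.0796         904.1591
  2       500.00       408.7519       817.5037       2,452.5112
  3       500.00       369.5767     1,108.7302       4,434.9208
  4     5,500.00     3,675.7180    14,702.8719      73,514.3594
  Σ                  4,906.1261    17,081.1854      81,305.9506
P = 4,906.1261; D_Mac = 3.48160 yrs; D_mod = 3.14792 yrs; C = 13.54794.
Duration effect: -3.14792 × (+0.009) = -0.028331
Convexity effect: 0.5 × 13.54794 × (0.009)² = +0.0005487
ΔP/P ≈ -0.028331 + 0.0005487 = -0.027783 = -2.7783%.

-2.78%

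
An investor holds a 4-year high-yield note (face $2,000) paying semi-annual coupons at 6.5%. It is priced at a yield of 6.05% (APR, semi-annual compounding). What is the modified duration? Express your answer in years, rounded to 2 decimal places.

Periodic yield y = 0.03025. First find Macaulay duration:
  t   CF        PV=CF/(1+0.03025)^t    t·PV
  1        65.00        63.0915        63.0915
  2        65.00        61.2390       122.4780
  3        65.00        59.4409       178.3227
  4        65.00        57.6956       230.7825
  5        65.00        56.0016       280.0079
  6        65.00        54.3573       326.1436
  7        65.00        52.7612       369.3287
  8     2,065.00     1,626.9682    13,015.7458
  Σ                  2,031.5553    14,585.9007
P = 2,031.5553; Macaulay duration = 14,585.9007 / 2,031.5553 = 7.17967 half-year periods = 3.58984 years.
Modified duration = D_Mac / (1 + y) = 3.58984 / 1.03025 = 3.48443 years.

3.48 years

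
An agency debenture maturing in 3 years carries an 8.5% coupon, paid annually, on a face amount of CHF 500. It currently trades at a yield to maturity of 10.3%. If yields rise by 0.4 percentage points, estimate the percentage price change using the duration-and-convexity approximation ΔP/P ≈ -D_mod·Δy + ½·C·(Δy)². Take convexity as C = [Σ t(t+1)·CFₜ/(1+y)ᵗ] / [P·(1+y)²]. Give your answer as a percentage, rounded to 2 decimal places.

-1.00%

With y = 0.103:
  t   CF        PV=CF/(1+0.103)^t    t·PV        t(t+1)·PV
  1        42.50        38.5313        38.5313          77.0626
  2        42.50        34.9332        69.8663         209.5990
  3       542.50       404.2716     1,212.8147       4,851.2589
  Σ                    477.7360     1,321.2123       5,137.9204
P = 477.7360; D_Mac = 2.76557 yrs; D_mod = 2.50732 yrs; C = 8.83992.
Duration effect: -2.50732 × (+0.004) = -0.010029
Convexity effect: 0.5 × 8.83992 × (0.004)² = +0.0000707
ΔP/P ≈ -0.010029 + 0.0000707 = -0.009959 = -0.9959%.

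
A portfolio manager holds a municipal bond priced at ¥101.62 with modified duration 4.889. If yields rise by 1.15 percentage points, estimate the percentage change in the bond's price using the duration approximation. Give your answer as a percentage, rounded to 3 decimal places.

-5.622%

Duration approximation: ΔP/P ≈ -D_mod · Δy = -4.889 × (+0.0115) = -0.0562235.
As a percentage: -5.62235%.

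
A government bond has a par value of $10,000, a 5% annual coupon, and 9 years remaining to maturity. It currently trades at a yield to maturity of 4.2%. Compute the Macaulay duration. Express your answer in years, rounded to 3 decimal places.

7.513 years

Periodic yield y = 0.042. Discount each cash flow and weight by its year:
  t   CF        PV=CF/(1+0.042)^t    t·PV
  1       500.00       479.8464       479.8464
  2       500.00       460.5052       921.0105
  3       500.00       441.9436     1,325.8308
  4       500.00       424.1301     1,696.5205
  5       500.00       407.0347     2,035.1734
  6       500.00       390.6283     2,343.7697
  7       500.00       374.8832     2,624.1824
  8       500.00       359.7727     2,878.1819
  9    10,500.00     7,250.6982    65,256.2838
  Σ                 10,589.4425    79,560.7994
Price P = Σ PV = 10,589.4425.
Macaulay duration = Σ(t·PV) / P = 79,560.7994 / 10,589.4425 = 7.51322 years.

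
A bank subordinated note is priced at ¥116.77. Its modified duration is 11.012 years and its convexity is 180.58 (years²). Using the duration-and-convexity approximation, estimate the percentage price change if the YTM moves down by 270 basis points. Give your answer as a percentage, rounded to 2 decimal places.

+36.31%

Duration effect: -D_mod·Δy = -11.012 × (-0.027) = +0.297324
Convexity effect: ½·C·(Δy)² = 0.5 × 180.58 × (-0.027)² = +0.06582141
ΔP/P ≈ +0.297324 + 0.06582141 = +0.36314541
= +36.314541%.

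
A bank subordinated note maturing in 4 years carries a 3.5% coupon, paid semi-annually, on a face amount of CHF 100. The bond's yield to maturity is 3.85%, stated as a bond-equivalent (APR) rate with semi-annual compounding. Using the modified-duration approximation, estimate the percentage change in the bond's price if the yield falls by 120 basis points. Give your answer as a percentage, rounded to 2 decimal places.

+4.43%

Periodic yield y = 0.01925. Modified duration first:
  t   CF        PV=CF/(1+0.01925)^t    t·PV
  1         1.75         1.7169         1.7169
  2         1.75         1.6845         3.3690
  3         1.75         1.6527         4.9581
  4         1.75         1.6215         6.4860
  5         1.75         1.5909         7.9543
  6         1.75         1.5608         9.3649
  7         1.75         1.5313        10.7194
  8       101.75        87.3552       698.8414
  Σ                     98.7139       743.4102
P = 98.7139; D_Mac = 7.53096 half-year periods = 3.76548 yrs; D_mod = 3.76548/(1+0.01925) = 3.69436 yrs.
ΔP/P ≈ -D_mod · Δy = -3.69436 × (-0.012) = +0.044332 = +4.4332%.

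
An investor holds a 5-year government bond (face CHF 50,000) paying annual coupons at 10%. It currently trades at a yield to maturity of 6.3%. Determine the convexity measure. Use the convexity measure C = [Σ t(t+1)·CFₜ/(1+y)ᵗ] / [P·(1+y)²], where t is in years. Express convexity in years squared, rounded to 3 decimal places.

21.154

With y = 0.063:
  t   CF        PV=CF/(1+0.063)^t    t·PV        t(t+1)·PV
  1     5,000.00     4,703.6689     4,703.6689       9,407.3377
  2     5,000.00     4,424.9002     8,849.8003      26,549.4009
  3     5,000.00     4,162.6530    12,487.9590      49,951.8361
  4     5,000.00     3,915.9483    15,663.7931      78,318.9654
  5    55,000.00    40,522.5127   202,612.5634   1,215,675.3805
  Σ                 57,729.6830   244,317.7847   1,379,902.9208
P = 57,729.6830.
Convexity = Σ t(t+1)·PV / [P·(1+y)²] = 1,379,902.9208 / (57,729.6830 × 1.129969) = 21.15353.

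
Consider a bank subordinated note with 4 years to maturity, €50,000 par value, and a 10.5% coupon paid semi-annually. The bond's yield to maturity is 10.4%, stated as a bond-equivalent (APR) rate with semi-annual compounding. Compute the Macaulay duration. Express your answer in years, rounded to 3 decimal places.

Periodic yield y = 0.052. Discount each cash flow and weight by its period:
  t   CF        PV=CF/(1+0.052)^t    t·PV
  1     2,625.00     2,495.2471     2,495.2471
  2     2,625.00     2,371.9079     4,743.8159
  3     2,625.00     2,254.6653     6,763.9960
  4     2,625.00     2,143.2180     8,572.8720
  5     2,625.00     2,037.2795    10,186.3973
  6     2,625.00     1,936.5774    11,619.4647
  7     2,625.00     1,840.8531    12,885.9716
  8    52,625.00    35,080.5336   280,644.2686
  Σ                 50,160.2820   337,912.0332
Price P = Σ PV = 50,160.2820.
Macaulay duration = Σ(t·PV) / P = 337,912.0332 / 50,160.2820 = 6.73665 half-year periods.
In years: 6.73665 / 2 = 3.36832 years.

3.368 years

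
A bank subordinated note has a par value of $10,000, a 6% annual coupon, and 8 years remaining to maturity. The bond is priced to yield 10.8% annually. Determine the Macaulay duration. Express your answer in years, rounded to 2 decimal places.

6.33 years

Periodic yield y = 0.108. Discount each cash flow and weight by its year:
  t   CF        PV=CF/(1+0.108)^t    t·PV
  1       600.00       541.5162       541.5162
  2       600.00       488.7331       977.4661
  3       600.00       441.0948     1,323.2845
  4       600.00       398.1000     1,592.4001
  5       600.00       359.2961     1,796.4803
  6       600.00       324.2744     1,945.6465
  7       600.00       292.6664     2,048.6651
  8    10,600.00     4,666.4625    37,331.7002
  Σ                  7,512.1436    47,557.1590
Price P = Σ PV = 7,512.1436.
Macaulay duration = Σ(t·PV) / P = 47,557.1590 / 7,512.1436 = 6.33070 years.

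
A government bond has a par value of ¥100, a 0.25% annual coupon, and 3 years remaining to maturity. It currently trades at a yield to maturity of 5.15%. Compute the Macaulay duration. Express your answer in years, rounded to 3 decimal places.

Periodic yield y = 0.0515. Discount each cash flow and weight by its year:
  t   CF        PV=CF/(1+0.0515)^t    t·PV
  1         0.25         0.2378         0.2378
  2         0.25         0.2261         0.4522
  3       100.25        86.2296       258.6889
  Σ                     86.6935       259.3789
Price P = Σ PV = 86.6935.
Macaulay duration = Σ(t·PV) / P = 259.3789 / 86.6935 = 2.99191 years.

2.992 years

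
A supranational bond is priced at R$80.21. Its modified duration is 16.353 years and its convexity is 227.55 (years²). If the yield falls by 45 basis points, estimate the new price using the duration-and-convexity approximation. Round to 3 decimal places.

R$86.297

Duration effect: -D_mod·Δy = -16.353 × (-0.0045) = +0.0735885
Convexity effect: ½·C·(Δy)² = 0.5 × 227.55 × (-0.0045)² = +0.00230394375
ΔP/P ≈ +0.0735885 + 0.00230394375 = +0.07589244375
New price ≈ 80.21 × (1 + 0.07589244375) = 86.2973329131875.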